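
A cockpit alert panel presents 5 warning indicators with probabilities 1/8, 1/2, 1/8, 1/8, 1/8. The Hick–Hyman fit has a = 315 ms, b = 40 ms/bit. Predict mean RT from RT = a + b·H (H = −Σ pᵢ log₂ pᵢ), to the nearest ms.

395 ms

H = −Σ pᵢ log₂ pᵢ = 0.125·3 + 0.5·1 + 0.125·3 + 0.125·3 + 0.125·3 = 2.000 bits.
RT = 315 + 40 × 2.000 = 395.00 ms.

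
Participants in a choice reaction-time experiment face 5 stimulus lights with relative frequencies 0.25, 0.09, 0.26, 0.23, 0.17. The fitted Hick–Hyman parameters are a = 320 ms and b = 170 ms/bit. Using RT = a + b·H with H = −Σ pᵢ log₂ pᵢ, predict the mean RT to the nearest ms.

H = 0.25·log₂(1/0.25) + 0.09·log₂(1/0.09) + 0.26·log₂(1/0.26) + 0.23·log₂(1/0.23) + 0.17·log₂(1/0.17) = 2.2402 bits.
RT = 320 + 170 × 2.2402 = 700.83 ms.

701 ms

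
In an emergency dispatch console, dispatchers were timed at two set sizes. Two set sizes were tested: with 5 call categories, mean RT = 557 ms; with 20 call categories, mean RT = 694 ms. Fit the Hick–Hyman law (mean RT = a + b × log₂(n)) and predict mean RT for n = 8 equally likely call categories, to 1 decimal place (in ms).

603.4 ms

Fit slope and intercept:
  b = (694 − 557) / (log₂ 20 − log₂ 5) = 137 / (4.3219 − 2.3219) = 68.500 ms/bit
  a = 557 − 68.500 × 2.3219 = 397.948 ms
Then RT(8) = 397.948 + 68.500 × log₂ 8 = 397.948 + 68.500 × 3 ≈ 603.448 ms.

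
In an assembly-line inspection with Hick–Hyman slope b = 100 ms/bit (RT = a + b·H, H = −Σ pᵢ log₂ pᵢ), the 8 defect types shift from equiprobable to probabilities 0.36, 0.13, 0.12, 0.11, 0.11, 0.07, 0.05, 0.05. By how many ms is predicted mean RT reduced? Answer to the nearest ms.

32 ms

Equiprobable entropy H₀ = log₂ 8 = 3.0000 bits.
Skewed entropy H = −Σ pᵢ log₂ pᵢ = 2.6816 bits.
ΔRT = b·(H₀ − H) = 100 × 0.3184 = 31.84 ms.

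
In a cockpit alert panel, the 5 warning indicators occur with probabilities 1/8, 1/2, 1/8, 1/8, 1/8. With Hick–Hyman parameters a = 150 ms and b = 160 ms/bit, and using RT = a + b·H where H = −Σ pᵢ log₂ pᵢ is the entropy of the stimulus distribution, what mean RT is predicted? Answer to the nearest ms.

H = −Σ pᵢ log₂ pᵢ = 0.125·3 + 0.5·1 + 0.125·3 + 0.125·3 + 0.125·3 = 2.000 bits.
RT = 150 + 160 × 2.000 = 470.00 ms.

470 ms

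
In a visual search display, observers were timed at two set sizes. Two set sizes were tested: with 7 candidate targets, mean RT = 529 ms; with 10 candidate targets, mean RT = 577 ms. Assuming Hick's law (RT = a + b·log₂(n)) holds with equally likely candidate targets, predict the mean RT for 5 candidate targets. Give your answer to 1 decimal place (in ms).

483.7 ms

With log₂ n on the abscissa the relation is linear; from the two conditions:
  b = (577 − 529) / (log₂ 10 − log₂ 7) = 48 / (3.3219 − 2.8074) = 93.281 ms/bit
  a = 529 − 93.281 × 2.8074 = 267.127 ms
Then RT(5) = 267.127 + 93.281 × log₂ 5 = 267.127 + 93.281 × 2.3219 ≈ 483.719 ms.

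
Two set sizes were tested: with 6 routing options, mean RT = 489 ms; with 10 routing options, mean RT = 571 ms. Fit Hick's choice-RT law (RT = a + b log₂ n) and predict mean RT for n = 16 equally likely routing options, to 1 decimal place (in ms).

Solve the two-equation system in a and b:
  b = (571 − 489) / (log₂ 10 − log₂ 6) = 82 / (3.3219 − 2.5850) = 111.267 ms/bit
  a = 489 − 111.267 × 2.5850 = 201.379 ms
Then RT(16) = 201.379 + 111.267 × log₂ 16 = 201.379 + 111.267 × 4 ≈ 646.447 ms.

646.4 ms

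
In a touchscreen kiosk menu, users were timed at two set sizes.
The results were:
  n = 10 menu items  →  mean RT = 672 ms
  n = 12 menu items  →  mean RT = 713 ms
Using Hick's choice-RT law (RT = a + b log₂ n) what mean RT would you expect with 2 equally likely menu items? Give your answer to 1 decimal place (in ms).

310.1 ms

Solve the two-equation system in a and b:
  b = (713 − 672) / (log₂ 12 − log₂ 10) = 41 / (3.5850 − 3.3219) = 155.873 ms/bit
  a = 672 − 155.873 × 3.3219 = 154.201 ms
Then RT(2) = 154.201 + 155.873 × log₂ 2 = 154.201 + 155.873 × 1 ≈ 310.074 ms.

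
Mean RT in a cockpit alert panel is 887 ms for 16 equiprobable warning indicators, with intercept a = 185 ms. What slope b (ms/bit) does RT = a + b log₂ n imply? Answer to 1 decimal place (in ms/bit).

175.5 ms/bit

16 alternatives carry log₂ 16 = 4 bits; the choice cost is 887 − 185 = 702 ms, so b = 702/4 = 175.500 ms/bit.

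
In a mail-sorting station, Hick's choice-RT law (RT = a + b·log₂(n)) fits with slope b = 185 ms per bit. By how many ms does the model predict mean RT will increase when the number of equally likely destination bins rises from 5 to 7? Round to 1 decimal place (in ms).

89.8 ms

Only the slope matters, since a is common to both: ΔRT = b·log₂(n₂/n₁).
log₂(7) − log₂(5) = 2.8074 − 2.3219 = 0.4854.
ΔRT = 185 × 0.4854 = 89.804 ms.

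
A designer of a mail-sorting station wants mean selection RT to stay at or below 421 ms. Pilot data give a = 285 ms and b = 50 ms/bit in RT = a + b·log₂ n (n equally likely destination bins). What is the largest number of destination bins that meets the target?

50·log₂ n ≤ 421 − 285 = 136, giving log₂ n ≤ 2.7200 and n ≤ 6.589. The largest whole number is 6.

6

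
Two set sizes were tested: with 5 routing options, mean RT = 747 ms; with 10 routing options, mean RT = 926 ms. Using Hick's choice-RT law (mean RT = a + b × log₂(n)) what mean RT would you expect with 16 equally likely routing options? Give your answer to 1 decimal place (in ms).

1047.4 ms

Fit slope and intercept:
  b = (926 − 747) / (log₂ 10 − log₂ 5) = 179 / (3.3219 − 2.3219) = 179.000 ms/bit
  a = 747 − 179.000 × 2.3219 = 331.375 ms
Then RT(16) = 331.375 + 179.000 × log₂ 16 = 331.375 + 179.000 × 4 ≈ 1047.375 ms.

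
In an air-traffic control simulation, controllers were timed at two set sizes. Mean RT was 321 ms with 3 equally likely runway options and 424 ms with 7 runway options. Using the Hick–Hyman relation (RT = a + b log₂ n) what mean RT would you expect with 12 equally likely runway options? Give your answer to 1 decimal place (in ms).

With log₂ n on the abscissa the relation is linear; from the two conditions:
  b = (424 − 321) / (log₂ 7 − log₂ 3) = 103 / (2.8074 − 1.5850) = 84.261 ms/bit
  a = 321 − 84.261 × 1.5850 = 187.449 ms
Then RT(12) = 187.449 + 84.261 × log₂ 12 = 187.449 + 84.261 × 3.5850 ≈ 489.522 ms.

489.5 ms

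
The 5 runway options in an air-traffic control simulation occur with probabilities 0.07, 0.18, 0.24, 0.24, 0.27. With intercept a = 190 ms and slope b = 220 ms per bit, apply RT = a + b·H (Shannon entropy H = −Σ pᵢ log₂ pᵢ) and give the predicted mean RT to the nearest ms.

Entropy contributions −pᵢ log₂ pᵢ: 0.2686, 0.4453, 0.4941, 0.4941, 0.5100; sum H = 2.2122 bits.
RT = a + bH = 190 + 220·2.2122 = 676.67 ms.

677 ms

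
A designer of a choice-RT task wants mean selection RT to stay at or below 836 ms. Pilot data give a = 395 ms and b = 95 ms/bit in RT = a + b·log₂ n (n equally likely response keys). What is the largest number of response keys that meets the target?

24

95·log₂ n ≤ 836 − 395 = 441, giving log₂ n ≤ 4.6421 and n ≤ 24.970. The largest whole number is 24.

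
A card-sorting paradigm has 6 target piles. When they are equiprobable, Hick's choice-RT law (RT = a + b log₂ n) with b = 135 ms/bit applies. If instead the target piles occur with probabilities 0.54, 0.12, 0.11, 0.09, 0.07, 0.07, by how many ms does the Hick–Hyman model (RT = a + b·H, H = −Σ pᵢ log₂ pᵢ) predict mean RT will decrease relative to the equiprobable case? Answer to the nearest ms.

73 ms

Equiprobable entropy H₀ = log₂ 6 = 2.5850 bits.
Skewed entropy H = −Σ pᵢ log₂ pᵢ = 2.0472 bits.
ΔRT = b·(H₀ − H) = 135 × 0.5378 = 72.60 ms.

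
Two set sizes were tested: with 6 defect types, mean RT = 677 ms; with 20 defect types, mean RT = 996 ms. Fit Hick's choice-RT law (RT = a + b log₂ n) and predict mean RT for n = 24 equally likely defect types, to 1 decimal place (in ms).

1044.3 ms

RT is linear in log₂ n, so two points fix the line:
  b = (996 − 677) / (log₂ 20 − log₂ 6) = 319 / (4.3219 − 2.5850) = 183.654 ms/bit
  a = 677 − 183.654 × 2.5850 = 202.262 ms
Then RT(24) = 202.262 + 183.654 × log₂ 24 = 202.262 + 183.654 × 4.5850 ≈ 1044.307 ms.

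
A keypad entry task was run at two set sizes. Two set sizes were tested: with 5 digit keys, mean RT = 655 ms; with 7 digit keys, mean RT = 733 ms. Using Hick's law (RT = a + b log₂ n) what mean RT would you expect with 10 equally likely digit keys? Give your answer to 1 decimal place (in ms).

Solve the two-equation system in a and b:
  b = (733 − 655) / (log₂ 7 − log₂ 5) = 78 / (2.8074 − 2.3219) = 160.683 ms/bit
  a = 655 − 160.683 × 2.3219 = 281.905 ms
Then RT(10) = 281.905 + 160.683 × log₂ 10 = 281.905 + 160.683 × 3.3219 ≈ 815.683 ms.

815.7 ms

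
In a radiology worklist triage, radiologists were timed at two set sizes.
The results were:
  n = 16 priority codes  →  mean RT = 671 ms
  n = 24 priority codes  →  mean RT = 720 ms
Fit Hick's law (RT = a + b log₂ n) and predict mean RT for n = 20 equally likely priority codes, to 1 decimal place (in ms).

With log₂ n on the abscissa the relation is linear; from the two conditions:
  b = (720 − 671) / (log₂ 24 − log₂ 16) = 49 / (4.5850 − 4) = 83.766 ms/bit
  a = 671 − 83.766 × 4 = 335.936 ms
Then RT(20) = 335.936 + 83.766 × log₂ 20 = 335.936 + 83.766 × 4.3219 ≈ 697.967 ms.

698.0 ms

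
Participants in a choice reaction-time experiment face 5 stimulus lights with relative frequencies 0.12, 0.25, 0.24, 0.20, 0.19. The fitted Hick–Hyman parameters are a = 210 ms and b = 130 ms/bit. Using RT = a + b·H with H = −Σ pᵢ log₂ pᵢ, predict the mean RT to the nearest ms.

H = 0.12·log₂(1/0.12) + 0.25·log₂(1/0.25) + 0.24·log₂(1/0.24) + 0.20·log₂(1/0.20) + 0.19·log₂(1/0.19) = 2.2808 bits.
RT = 210 + 130 × 2.2808 = 506.51 ms.

507 ms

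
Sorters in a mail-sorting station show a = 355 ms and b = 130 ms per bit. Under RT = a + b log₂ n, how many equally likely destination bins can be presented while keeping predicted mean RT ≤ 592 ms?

Set 355 + 130·log₂ n ≤ 592 → log₂ n ≤ (592 − 355)/130 = 1.8231.
So n ≤ 2^1.8231 = 3.538; the largest integer n is 3.

3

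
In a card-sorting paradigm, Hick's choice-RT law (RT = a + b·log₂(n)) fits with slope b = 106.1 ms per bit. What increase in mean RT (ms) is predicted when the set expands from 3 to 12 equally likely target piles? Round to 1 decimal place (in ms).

212.2 ms

Only the slope matters, since a is common to both: ΔRT = b·log₂(n₂/n₁).
log₂(12) − log₂(3) = log₂(12/3) = log₂(4) = 2.
ΔRT = 106.1 × 2.0000 = 212.200 ms.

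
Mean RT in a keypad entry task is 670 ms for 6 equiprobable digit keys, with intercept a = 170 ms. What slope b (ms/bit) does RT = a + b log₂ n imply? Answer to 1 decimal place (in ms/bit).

193.4 ms/bit

b = (670 − 170) / log₂(6) = 500 / 2.5850 = 193.426 ms/bit.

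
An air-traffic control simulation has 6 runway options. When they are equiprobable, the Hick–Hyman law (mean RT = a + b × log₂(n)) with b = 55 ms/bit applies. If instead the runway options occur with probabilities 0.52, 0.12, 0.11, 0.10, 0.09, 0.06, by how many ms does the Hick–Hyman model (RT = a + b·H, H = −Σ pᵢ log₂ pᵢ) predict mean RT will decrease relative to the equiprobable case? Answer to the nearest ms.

Equiprobable entropy H₀ = log₂ 6 = 2.5850 bits.
Skewed entropy H = −Σ pᵢ log₂ pᵢ = 2.0963 bits.
ΔRT = b·(H₀ − H) = 55 × 0.4887 = 26.88 ms.

27 ms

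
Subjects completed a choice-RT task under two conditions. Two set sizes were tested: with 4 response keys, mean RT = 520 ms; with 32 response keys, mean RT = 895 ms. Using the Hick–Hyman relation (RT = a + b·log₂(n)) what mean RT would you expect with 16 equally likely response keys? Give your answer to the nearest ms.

RT is linear in log₂ n, so two points fix the line:
  b = (895 − 520) / (log₂ 32 − log₂ 4) = 375 / (5 − 2) = 125 ms/bit
  a = 520 − 125 × 2 = 270 ms
Then RT(16) = 270 + 125 × log₂ 16 = 270 + 125 × 4 ≈ 770.000 ms.

770 ms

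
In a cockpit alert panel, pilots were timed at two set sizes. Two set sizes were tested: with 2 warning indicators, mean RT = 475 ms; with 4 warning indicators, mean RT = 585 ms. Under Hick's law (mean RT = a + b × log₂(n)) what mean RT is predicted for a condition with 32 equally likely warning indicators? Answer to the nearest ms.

Solve the two-equation system in a and b:
  b = (585 − 475) / (log₂ 4 − log₂ 2) = 110 / (2 − 1) = 110 ms/bit
  a = 475 − 110 × 1 = 365 ms
Then RT(32) = 365 + 110 × log₂ 32 = 365 + 110 × 5 ≈ 915.000 ms.

915 ms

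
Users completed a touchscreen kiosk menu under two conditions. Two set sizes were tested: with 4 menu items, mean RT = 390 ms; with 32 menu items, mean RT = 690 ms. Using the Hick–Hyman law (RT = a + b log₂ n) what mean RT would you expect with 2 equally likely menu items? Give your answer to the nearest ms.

With log₂ n on the abscissa the relation is linear; from the two conditions:
  b = (690 − 390) / (log₂ 32 − log₂ 4) = 300 / (5 − 2) = 100 ms/bit
  a = 390 − 100 × 2 = 190 ms
Then RT(2) = 190 + 100 × log₂ 2 = 190 + 100 × 1 ≈ 290.000 ms.

290 ms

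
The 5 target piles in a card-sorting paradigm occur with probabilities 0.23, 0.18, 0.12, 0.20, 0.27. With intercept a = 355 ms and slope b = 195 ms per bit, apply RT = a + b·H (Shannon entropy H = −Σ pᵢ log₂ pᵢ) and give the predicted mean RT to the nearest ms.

H = 0.23·log₂(1/0.23) + 0.18·log₂(1/0.18) + 0.12·log₂(1/0.12) + 0.20·log₂(1/0.20) + 0.27·log₂(1/0.27) = 2.2744 bits.
RT = 355 + 195 × 2.2744 = 798.52 ms.

799 ms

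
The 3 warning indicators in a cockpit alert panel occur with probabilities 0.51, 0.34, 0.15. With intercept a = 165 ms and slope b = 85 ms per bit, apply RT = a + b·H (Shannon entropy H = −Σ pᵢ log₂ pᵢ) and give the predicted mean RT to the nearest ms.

287 ms

H = 0.51·log₂(1/0.51) + 0.34·log₂(1/0.34) + 0.15·log₂(1/0.15) = 1.4351 bits.
RT = 165 + 85 × 1.4351 = 286.99 ms.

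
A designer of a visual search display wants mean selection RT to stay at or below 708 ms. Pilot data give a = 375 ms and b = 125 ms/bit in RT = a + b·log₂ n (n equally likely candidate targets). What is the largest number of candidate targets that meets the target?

125·log₂ n ≤ 708 − 375 = 333, giving log₂ n ≤ 2.6640 and n ≤ 6.338. The largest whole number is 6.

6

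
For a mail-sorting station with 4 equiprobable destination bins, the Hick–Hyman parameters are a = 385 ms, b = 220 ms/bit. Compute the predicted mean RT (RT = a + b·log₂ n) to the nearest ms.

log₂(4) = 2 bits, so RT = 385 + 220 × 2 ≈ 825.000 ms.

825 ms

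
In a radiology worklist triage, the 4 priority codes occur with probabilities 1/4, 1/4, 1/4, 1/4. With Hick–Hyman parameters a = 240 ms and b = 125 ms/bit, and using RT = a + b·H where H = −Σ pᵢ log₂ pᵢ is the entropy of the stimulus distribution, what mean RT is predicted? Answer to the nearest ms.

H = −Σ pᵢ log₂ pᵢ = 0.25·2 + 0.25·2 + 0.25·2 + 0.25·2 = 2.000 bits.
RT = 240 + 125 × 2.000 = 490.00 ms.

490 ms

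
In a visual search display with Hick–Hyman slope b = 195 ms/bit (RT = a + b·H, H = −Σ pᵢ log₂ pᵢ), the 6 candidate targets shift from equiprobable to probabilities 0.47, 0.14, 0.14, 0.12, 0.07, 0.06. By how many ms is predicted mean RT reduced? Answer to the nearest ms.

78 ms

Equiprobable entropy H₀ = log₂ 6 = 2.5850 bits.
Skewed entropy H = −Σ pᵢ log₂ pᵢ = 2.1853 bits.
ΔRT = b·(H₀ − H) = 195 × 0.3996 = 77.93 ms.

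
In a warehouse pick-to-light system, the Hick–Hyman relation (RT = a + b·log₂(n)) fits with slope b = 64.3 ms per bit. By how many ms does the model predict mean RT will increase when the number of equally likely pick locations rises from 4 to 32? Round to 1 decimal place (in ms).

The intercept a cancels: ΔRT = b·(log₂ n₂ − log₂ n₁) = b·log₂(n₂/n₁).
log₂(32) − log₂(4) = log₂(32/4) = log₂(8) = 3.
ΔRT = 64.3 × 3.0000 = 192.900 ms.

192.9 ms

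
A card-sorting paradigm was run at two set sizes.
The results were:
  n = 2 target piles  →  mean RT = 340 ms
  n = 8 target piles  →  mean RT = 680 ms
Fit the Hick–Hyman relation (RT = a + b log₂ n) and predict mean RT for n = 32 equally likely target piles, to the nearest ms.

With log₂ n on the abscissa the relation is linear; from the two conditions:
  b = (680 − 340) / (log₂ 8 − log₂ 2) = 340 / (3 − 1) = 170 ms/bit
  a = 340 − 170 × 1 = 170 ms
Then RT(32) = 170 + 170 × log₂ 32 = 170 + 170 × 5 ≈ 1020.000 ms.

1020 ms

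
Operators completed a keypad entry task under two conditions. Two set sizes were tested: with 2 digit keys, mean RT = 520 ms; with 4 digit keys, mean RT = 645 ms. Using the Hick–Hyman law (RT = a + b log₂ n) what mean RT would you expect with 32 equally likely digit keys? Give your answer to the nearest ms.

1020 ms

With log₂ n on the abscissa the relation is linear; from the two conditions:
  b = (645 − 520) / (log₂ 4 − log₂ 2) = 125 / (2 − 1) = 125 ms/bit
  a = 520 − 125 × 1 = 395 ms
Then RT(32) = 395 + 125 × log₂ 32 = 395 + 125 × 5 ≈ 1020.000 ms.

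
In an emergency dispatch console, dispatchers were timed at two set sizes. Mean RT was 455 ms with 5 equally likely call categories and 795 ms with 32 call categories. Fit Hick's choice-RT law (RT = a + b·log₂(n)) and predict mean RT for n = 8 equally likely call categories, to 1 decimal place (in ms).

With log₂ n on the abscissa the relation is linear; from the two conditions:
  b = (795 − 455) / (log₂ 32 − log₂ 5) = 340 / (5 − 2.3219) = 126.957 ms/bit
  a = 455 − 126.957 × 2.3219 = 160.215 ms
Then RT(8) = 160.215 + 126.957 × log₂ 8 = 160.215 + 126.957 × 3 ≈ 541.086 ms.

541.1 ms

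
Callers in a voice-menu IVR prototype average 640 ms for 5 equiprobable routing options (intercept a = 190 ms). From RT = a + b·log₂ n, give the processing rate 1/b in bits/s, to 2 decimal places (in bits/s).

Choice component = 640 − 190 = 450 ms over log₂(5) = 2.3219 bits.
b = 450 / 2.3219 = 193.804 ms/bit, so 1/b = 5.160 bits/s.

5.16 bits/s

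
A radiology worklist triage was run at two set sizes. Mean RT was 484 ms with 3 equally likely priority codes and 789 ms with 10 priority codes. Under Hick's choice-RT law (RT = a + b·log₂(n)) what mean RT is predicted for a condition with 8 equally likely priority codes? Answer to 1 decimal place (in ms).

732.5 ms

RT is linear in log₂ n, so two points fix the line:
  b = (789 − 484) / (log₂ 10 − log₂ 3) = 305 / (3.3219 − 1.5850) = 175.594 ms/bit
  a = 484 − 175.594 × 1.5850 = 205.691 ms
Then RT(8) = 205.691 + 175.594 × log₂ 8 = 205.691 + 175.594 × 3 ≈ 732.471 ms.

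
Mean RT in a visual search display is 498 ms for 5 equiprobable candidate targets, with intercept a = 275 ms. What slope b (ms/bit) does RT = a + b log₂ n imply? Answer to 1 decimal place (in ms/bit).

log₂(5) = 2.3219 bits.
b = (RT − a)/log₂ n = (498 − 275) / 2.3219 = 96.041 ms/bit.

96.0 ms/bit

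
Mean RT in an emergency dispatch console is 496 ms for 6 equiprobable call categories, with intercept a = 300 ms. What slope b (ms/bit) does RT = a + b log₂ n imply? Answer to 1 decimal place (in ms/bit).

b = (496 − 300) / log₂(6) = 196 / 2.5850 = 75.823 ms/bit.

75.8 ms/bit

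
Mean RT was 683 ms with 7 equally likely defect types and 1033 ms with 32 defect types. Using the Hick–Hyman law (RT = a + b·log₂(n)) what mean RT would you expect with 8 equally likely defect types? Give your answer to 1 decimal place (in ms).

Solve the two-equation system in a and b:
  b = (1033 − 683) / (log₂ 32 − log₂ 7) = 350 / (5 − 2.8074) = 159.625 ms/bit
  a = 683 − 159.625 × 2.8074 = 234.877 ms
Then RT(8) = 234.877 + 159.625 × log₂ 8 = 234.877 + 159.625 × 3 ≈ 713.751 ms.

713.8 ms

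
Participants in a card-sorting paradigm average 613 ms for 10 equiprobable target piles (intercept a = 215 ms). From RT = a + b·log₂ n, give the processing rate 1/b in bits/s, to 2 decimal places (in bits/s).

Choice component = 613 − 215 = 398 ms over log₂(10) = 3.3219 bits.
b = 398 / 3.3219 = 119.810 ms/bit, so 1/b = 8.347 bits/s.

8.35 bits/s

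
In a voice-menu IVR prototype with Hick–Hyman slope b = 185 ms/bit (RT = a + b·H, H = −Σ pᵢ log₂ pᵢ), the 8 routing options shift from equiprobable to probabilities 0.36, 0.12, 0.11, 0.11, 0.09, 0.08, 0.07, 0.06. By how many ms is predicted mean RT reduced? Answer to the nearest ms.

The RT saving is b·ΔH. Equiprobable H₀ = log₂(8) = 3.0000 bits; with the given probabilities H = 2.7145 bits.
b·(H₀ − H) = 185 × (3.0000 − 2.7145) = 52.82 ms.

53 ms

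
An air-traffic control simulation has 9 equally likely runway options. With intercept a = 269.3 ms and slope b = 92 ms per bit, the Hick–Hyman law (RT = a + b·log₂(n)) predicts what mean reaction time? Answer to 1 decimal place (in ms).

560.9 ms

log₂(9) = 3.1699 bits, so RT = 269.3 + 92 × 3.1699 ≈ 560.933 ms.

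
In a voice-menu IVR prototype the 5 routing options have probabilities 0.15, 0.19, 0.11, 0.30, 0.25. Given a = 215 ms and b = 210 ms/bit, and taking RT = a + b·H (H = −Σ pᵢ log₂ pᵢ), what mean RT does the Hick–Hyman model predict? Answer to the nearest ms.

Entropy contributions −pᵢ log₂ pᵢ: 0.4105, 0.4552, 0.3503, 0.5211, 0.5000; sum H = 2.2371 bits.
RT = a + bH = 215 + 210·2.2371 = 684.80 ms.

685 ms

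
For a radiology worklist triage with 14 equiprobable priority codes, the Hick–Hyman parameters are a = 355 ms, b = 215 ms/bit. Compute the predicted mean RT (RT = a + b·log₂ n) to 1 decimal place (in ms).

log₂(14) = 3.8074 bits, so RT = 355 + 215 × 3.8074 ≈ 1173.581 ms.

1173.6 ms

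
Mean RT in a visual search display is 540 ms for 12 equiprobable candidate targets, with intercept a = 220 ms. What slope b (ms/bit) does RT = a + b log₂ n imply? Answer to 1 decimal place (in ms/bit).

89.3 ms/bit

12 alternatives carry log₂ 12 = 3.5850 bits; the choice cost is 540 − 220 = 320 ms, so b = 320/3.5850 = 89.262 ms/bit.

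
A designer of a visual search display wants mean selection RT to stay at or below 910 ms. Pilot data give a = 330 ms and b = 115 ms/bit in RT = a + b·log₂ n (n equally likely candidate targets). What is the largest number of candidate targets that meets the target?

32

115·log₂ n ≤ 910 − 330 = 580, giving log₂ n ≤ 5.0435 and n ≤ 32.979. The largest whole number is 32.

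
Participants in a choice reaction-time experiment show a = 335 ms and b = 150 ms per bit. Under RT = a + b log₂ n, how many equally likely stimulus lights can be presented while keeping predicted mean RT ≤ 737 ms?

6

150·log₂ n ≤ 737 − 335 = 402, giving log₂ n ≤ 2.6800 and n ≤ 6.409. The largest whole number is 6.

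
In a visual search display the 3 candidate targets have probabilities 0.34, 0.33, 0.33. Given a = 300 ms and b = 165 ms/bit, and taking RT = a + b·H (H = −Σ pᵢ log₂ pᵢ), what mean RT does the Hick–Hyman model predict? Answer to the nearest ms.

H = 0.34·log₂(1/0.34) + 0.33·log₂(1/0.33) + 0.33·log₂(1/0.33) = 1.5848 bits.
RT = 300 + 165 × 1.5848 = 561.50 ms.

561 ms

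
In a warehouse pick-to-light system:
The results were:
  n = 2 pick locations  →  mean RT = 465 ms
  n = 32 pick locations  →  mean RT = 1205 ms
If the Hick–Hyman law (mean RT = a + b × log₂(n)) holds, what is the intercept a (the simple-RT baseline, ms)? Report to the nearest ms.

280 ms

b = (RT₂ − RT₁)/(log₂ n₂ − log₂ n₁) = (1205 − 465)/(5 − 1) = 185 ms/bit.
Intercept: a = 465 − 185·log₂(2) = 280.000 ms.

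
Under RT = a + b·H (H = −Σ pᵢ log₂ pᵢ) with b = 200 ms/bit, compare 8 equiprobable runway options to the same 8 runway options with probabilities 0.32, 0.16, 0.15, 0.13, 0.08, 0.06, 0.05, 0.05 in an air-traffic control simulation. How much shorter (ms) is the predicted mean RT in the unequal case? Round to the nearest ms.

The RT saving is b·ΔH. Equiprobable H₀ = log₂(8) = 3.0000 bits; with the given probabilities H = 2.7095 bits.
b·(H₀ − H) = 200 × (3.0000 − 2.7095) = 58.11 ms.

58 ms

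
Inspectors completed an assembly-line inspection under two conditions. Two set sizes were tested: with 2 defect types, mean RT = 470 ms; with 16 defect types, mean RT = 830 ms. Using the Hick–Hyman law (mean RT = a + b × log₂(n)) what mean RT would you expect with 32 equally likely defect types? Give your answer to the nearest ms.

950 ms

RT is linear in log₂ n, so two points fix the line:
  b = (830 − 470) / (log₂ 16 − log₂ 2) = 360 / (4 − 1) = 120 ms/bit
  a = 470 − 120 × 1 = 350 ms
Then RT(32) = 350 + 120 × log₂ 32 = 350 + 120 × 5 ≈ 950.000 ms.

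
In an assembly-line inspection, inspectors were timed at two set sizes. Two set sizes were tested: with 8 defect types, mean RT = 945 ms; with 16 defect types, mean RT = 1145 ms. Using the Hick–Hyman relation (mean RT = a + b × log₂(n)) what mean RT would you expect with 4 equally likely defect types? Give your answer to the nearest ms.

RT is linear in log₂ n, so two points fix the line:
  b = (1145 − 945) / (log₂ 16 − log₂ 8) = 200 / (4 − 3) = 200 ms/bit
  a = 945 − 200 × 3 = 345 ms
Then RT(4) = 345 + 200 × log₂ 4 = 345 + 200 × 2 ≈ 745.000 ms.

745 ms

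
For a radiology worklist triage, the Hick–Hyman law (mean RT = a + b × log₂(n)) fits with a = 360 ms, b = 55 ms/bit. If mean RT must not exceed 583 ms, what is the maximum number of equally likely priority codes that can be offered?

16

55·log₂ n ≤ 583 − 360 = 223, giving log₂ n ≤ 4.0545 and n ≤ 16.617. The largest whole number is 16.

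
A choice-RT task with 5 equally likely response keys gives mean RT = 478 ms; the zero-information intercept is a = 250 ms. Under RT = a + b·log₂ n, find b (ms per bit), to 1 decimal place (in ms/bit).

5 alternatives carry log₂ 5 = 2.3219 bits; the choice cost is 478 − 250 = 228 ms, so b = 228/2.3219 = 98.194 ms/bit.

98.2 ms/bit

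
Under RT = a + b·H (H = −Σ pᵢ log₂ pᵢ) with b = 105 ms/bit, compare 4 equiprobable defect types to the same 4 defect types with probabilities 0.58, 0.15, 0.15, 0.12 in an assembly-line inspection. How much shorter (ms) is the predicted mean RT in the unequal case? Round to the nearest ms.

The RT saving is b·ΔH. Equiprobable H₀ = log₂(4) = 2.0000 bits; with the given probabilities H = 1.6440 bits.
b·(H₀ − H) = 105 × (2.0000 − 1.6440) = 37.38 ms.

37 ms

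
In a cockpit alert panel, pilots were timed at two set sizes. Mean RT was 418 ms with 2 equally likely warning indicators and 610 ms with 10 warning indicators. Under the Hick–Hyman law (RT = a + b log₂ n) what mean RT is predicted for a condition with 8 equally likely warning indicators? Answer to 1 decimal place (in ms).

Fit slope and intercept:
  b = (610 − 418) / (log₂ 10 − log₂ 2) = 192 / (3.3219 − 1) = 82.690 ms/bit
  a = 418 − 82.690 × 1 = 335.310 ms
Then RT(8) = 335.310 + 82.690 × log₂ 8 = 335.310 + 82.690 × 3 ≈ 583.380 ms.

583.4 ms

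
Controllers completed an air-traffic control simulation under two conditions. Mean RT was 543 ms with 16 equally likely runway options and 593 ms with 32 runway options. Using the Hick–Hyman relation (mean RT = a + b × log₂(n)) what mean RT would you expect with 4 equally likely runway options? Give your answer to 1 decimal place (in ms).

443.0 ms

With log₂ n on the abscissa the relation is linear; from the two conditions:
  b = (593 − 543) / (log₂ 32 − log₂ 16) = 50 / (5 − 4) = 50.000 ms/bit
  a = 543 − 50.000 × 4 = 343.000 ms
Then RT(4) = 343.000 + 50.000 × log₂ 4 = 343.000 + 50.000 × 2 ≈ 443.000 ms.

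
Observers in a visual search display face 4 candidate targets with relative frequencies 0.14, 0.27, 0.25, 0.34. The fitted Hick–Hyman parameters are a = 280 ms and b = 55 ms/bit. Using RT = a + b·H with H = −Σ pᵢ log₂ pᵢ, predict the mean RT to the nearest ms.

386 ms

H = 0.14·log₂(1/0.14) + 0.27·log₂(1/0.27) + 0.25·log₂(1/0.25) + 0.34·log₂(1/0.34) = 1.9363 bits.
RT = 280 + 55 × 1.9363 = 386.50 ms.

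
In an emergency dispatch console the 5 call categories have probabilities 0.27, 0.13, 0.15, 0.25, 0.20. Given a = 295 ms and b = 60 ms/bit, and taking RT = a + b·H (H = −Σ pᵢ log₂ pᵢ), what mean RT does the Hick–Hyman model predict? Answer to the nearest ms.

431 ms

H = 0.27·log₂(1/0.27) + 0.13·log₂(1/0.13) + 0.15·log₂(1/0.15) + 0.25·log₂(1/0.25) + 0.20·log₂(1/0.20) = 2.2676 bits.
RT = 295 + 60 × 2.2676 = 431.06 ms.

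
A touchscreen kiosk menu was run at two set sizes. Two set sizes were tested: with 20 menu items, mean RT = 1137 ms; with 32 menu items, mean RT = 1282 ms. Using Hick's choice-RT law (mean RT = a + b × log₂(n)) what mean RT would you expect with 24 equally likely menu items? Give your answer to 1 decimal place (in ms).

1193.2 ms

Fit slope and intercept:
  b = (1282 − 1137) / (log₂ 32 − log₂ 20) = 145 / (5 − 4.3219) = 213.842 ms/bit
  a = 1137 − 213.842 × 4.3219 = 212.792 ms
Then RT(24) = 212.792 + 213.842 × log₂ 24 = 212.792 + 213.842 × 4.5850 ≈ 1193.248 ms.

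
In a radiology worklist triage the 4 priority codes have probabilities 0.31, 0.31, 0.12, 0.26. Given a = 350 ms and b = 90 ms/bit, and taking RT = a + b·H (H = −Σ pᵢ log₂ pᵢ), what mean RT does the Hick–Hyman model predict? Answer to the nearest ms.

523 ms

Entropy contributions −pᵢ log₂ pᵢ: 0.5238, 0.5238, 0.3671, 0.5053; sum H = 1.9199 bits.
RT = a + bH = 350 + 90·1.9199 = 522.80 ms.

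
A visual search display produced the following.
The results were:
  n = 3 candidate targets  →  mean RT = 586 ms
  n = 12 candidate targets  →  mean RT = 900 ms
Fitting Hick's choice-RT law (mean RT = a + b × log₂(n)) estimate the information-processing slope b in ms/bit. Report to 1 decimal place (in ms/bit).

157.0 ms/bit

b = (RT₂ − RT₁)/(log₂ n₂ − log₂ n₁) = (900 − 586)/(3.5850 − 1.5850) = 157.000 ms/bit.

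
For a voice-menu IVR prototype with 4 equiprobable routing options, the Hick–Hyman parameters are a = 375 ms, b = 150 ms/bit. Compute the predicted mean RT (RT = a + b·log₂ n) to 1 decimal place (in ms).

log₂(4) = 2 bits, so RT = 375 + 150 × 2 ≈ 675.000 ms.

675.0 ms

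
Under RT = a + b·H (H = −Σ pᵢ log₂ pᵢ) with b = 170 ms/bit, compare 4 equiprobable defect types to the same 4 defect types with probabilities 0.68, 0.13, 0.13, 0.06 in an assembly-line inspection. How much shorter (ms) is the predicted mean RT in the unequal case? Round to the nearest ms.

104 ms

Equiprobable entropy H₀ = log₂ 4 = 2.0000 bits.
Skewed entropy H = −Σ pᵢ log₂ pᵢ = 1.3872 bits.
ΔRT = b·(H₀ − H) = 170 × 0.6128 = 104.18 ms.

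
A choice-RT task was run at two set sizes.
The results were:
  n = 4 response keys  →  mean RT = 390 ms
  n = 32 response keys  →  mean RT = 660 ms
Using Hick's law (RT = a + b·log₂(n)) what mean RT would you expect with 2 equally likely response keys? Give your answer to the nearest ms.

With log₂ n on the abscissa the relation is linear; from the two conditions:
  b = (660 − 390) / (log₂ 32 − log₂ 4) = 270 / (5 − 2) = 90 ms/bit
  a = 390 − 90 × 2 = 210 ms
Then RT(2) = 210 + 90 × log₂ 2 = 210 + 90 × 1 ≈ 300.000 ms.

300 ms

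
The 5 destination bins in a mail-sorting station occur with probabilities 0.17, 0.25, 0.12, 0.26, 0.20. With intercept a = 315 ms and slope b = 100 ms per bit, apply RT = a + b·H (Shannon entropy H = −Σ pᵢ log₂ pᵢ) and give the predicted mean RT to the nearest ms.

542 ms

H = 0.17·log₂(1/0.17) + 0.25·log₂(1/0.25) + 0.12·log₂(1/0.12) + 0.26·log₂(1/0.26) + 0.20·log₂(1/0.20) = 2.2713 bits.
RT = 315 + 100 × 2.2713 = 542.13 ms.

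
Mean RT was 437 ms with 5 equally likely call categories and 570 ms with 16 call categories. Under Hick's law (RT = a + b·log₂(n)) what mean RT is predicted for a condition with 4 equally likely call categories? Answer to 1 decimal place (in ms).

Fit slope and intercept:
  b = (570 − 437) / (log₂ 16 − log₂ 5) = 133 / (4 − 2.3219) = 79.258 ms/bit
  a = 437 − 79.258 × 2.3219 = 252.969 ms
Then RT(4) = 252.969 + 79.258 × log₂ 4 = 252.969 + 79.258 × 2 ≈ 411.485 ms.

411.5 ms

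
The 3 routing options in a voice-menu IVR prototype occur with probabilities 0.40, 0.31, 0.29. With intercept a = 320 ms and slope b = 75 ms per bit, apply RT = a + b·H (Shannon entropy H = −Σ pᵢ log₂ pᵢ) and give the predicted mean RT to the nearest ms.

Entropy contributions −pᵢ log₂ pᵢ: 0.5288, 0.5238, 0.5179; sum H = 1.5705 bits.
RT = a + bH = 320 + 75·1.5705 = 437.79 ms.

438 ms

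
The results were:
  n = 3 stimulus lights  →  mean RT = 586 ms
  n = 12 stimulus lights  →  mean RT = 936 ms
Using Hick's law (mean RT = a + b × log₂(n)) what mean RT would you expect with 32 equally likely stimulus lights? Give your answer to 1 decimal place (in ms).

RT is linear in log₂ n, so two points fix the line:
  b = (936 − 586) / (log₂ 12 − log₂ 3) = 350 / (3.5850 − 1.5850) = 175.000 ms/bit
  a = 586 − 175.000 × 1.5850 = 308.632 ms
Then RT(32) = 308.632 + 175.000 × log₂ 32 = 308.632 + 175.000 × 5 ≈ 1183.632 ms.

1183.6 ms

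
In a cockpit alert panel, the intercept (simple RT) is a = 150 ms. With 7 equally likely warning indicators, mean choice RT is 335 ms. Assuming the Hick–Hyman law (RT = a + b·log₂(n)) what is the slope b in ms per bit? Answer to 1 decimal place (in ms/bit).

65.9 ms/bit

log₂(7) = 2.8074 bits.
b = (RT − a)/log₂ n = (335 − 150) / 2.8074 = 65.898 ms/bit.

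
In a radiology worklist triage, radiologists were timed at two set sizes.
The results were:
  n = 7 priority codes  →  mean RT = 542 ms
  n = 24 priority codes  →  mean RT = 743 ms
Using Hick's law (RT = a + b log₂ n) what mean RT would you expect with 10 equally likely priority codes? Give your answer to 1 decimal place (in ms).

Solve the two-equation system in a and b:
  b = (743 − 542) / (log₂ 24 − log₂ 7) = 201 / (4.5850 − 2.8074) = 113.073 ms/bit
  a = 542 − 113.073 × 2.8074 = 224.563 ms
Then RT(10) = 224.563 + 113.073 × log₂ 10 = 224.563 + 113.073 × 3.3219 ≈ 600.184 ms.

600.2 ms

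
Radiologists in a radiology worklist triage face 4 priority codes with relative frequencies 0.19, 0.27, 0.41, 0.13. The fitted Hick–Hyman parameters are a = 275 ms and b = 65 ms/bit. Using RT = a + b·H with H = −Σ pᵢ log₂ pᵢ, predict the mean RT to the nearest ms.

H = 0.19·log₂(1/0.19) + 0.27·log₂(1/0.27) + 0.41·log₂(1/0.41) + 0.13·log₂(1/0.13) = 1.8753 bits.
RT = 275 + 65 × 1.8753 = 396.89 ms.

397 ms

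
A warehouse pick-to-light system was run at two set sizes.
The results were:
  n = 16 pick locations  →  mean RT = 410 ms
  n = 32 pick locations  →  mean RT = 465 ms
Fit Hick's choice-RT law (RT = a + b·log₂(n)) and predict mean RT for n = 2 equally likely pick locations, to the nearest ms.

245 ms

Solve the two-equation system in a and b:
  b = (465 − 410) / (log₂ 32 − log₂ 16) = 55 / (5 − 4) = 55 ms/bit
  a = 410 − 55 × 4 = 190 ms
Then RT(2) = 190 + 55 × log₂ 2 = 190 + 55 × 1 ≈ 245.000 ms.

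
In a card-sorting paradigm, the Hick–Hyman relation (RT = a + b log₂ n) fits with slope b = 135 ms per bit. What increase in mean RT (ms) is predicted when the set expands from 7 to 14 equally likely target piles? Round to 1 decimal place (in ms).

135.0 ms

ΔRT = (a + b log₂ n₂) − (a + b log₂ n₁) = b·(log₂ n₂ − log₂ n₁).
log₂(14) − log₂(7) = log₂(14/7) = log₂(2) = 1.
ΔRT = 135 × 1.0000 = 135.000 ms.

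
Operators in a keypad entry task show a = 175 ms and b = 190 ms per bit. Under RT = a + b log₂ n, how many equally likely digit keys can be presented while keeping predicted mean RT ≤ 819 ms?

Set 175 + 190·log₂ n ≤ 819 → log₂ n ≤ (819 − 175)/190 = 3.3895.
So n ≤ 2^3.3895 = 10.479; the largest integer n is 10.

10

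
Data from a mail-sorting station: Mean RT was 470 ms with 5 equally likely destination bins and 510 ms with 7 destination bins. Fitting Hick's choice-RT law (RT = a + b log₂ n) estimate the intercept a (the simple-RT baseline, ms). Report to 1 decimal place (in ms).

b = (RT₂ − RT₁)/(log₂ n₂ − log₂ n₁) = (510 − 470)/(2.8074 − 2.3219) = 82.402 ms/bit.
Intercept: a = 470 − 82.402·log₂(5) = 278.669 ms.

278.7 ms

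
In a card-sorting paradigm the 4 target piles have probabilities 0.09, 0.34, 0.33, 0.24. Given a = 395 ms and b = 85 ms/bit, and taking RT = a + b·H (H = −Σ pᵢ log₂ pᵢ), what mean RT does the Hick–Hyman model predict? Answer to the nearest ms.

H = 0.09·log₂(1/0.09) + 0.34·log₂(1/0.34) + 0.33·log₂(1/0.33) + 0.24·log₂(1/0.24) = 1.8638 bits.
RT = 395 + 85 × 1.8638 = 553.42 ms.

553 ms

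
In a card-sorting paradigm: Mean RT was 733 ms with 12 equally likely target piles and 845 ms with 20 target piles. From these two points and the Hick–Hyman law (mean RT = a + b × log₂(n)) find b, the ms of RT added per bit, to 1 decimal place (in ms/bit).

The slope on a log₂ axis is (845 − 733) / (4.3219 − 3.5850) = 151.975 ms/bit.

152.0 ms/bit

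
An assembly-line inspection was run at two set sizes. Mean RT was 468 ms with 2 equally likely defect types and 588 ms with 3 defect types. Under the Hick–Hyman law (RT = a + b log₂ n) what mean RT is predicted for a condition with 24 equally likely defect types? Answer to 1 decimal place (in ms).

1203.4 ms

RT is linear in log₂ n, so two points fix the line:
  b = (588 − 468) / (log₂ 3 − log₂ 2) = 120 / (1.5850 − 1) = 205.141 ms/bit
  a = 468 − 205.141 × 1 = 262.859 ms
Then RT(24) = 262.859 + 205.141 × log₂ 24 = 262.859 + 205.141 × 4.5850 ≈ 1203.424 ms.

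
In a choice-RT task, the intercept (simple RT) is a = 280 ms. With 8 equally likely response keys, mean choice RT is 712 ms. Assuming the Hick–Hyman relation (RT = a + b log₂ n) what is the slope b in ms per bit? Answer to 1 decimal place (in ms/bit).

b = (712 − 280) / log₂(8) = 432 / 3 = 144.000 ms/bit.

144.0 ms/bit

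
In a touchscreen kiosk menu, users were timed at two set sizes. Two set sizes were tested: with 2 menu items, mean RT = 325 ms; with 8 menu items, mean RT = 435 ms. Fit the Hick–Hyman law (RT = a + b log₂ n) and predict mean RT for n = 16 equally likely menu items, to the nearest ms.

Fit slope and intercept:
  b = (435 − 325) / (log₂ 8 − log₂ 2) = 110 / (3 − 1) = 55 ms/bit
  a = 325 − 55 × 1 = 270 ms
Then RT(16) = 270 + 55 × log₂ 16 = 270 + 55 × 4 ≈ 490.000 ms.

490 ms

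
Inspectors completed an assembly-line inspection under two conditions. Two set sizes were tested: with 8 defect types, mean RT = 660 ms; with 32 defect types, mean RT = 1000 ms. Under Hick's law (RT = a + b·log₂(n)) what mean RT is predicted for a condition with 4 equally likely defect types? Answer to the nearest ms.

490 ms

With log₂ n on the abscissa the relation is linear; from the two conditions:
  b = (1000 − 660) / (log₂ 32 − log₂ 8) = 340 / (5 − 3) = 170 ms/bit
  a = 660 − 170 × 3 = 150 ms
Then RT(4) = 150 + 170 × log₂ 4 = 150 + 170 × 2 ≈ 490.000 ms.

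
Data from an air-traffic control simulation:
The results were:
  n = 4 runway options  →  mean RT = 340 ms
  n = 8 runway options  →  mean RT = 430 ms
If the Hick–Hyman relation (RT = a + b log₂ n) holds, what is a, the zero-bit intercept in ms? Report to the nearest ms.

Slope: b = (430 − 340) / (log₂ 8 − log₂ 4) = 90/1.0000 = 90 ms/bit.
a = RT₁ − b·log₂ n₁ = 340 − 90 × 2 = 160.000 ms.

160 ms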